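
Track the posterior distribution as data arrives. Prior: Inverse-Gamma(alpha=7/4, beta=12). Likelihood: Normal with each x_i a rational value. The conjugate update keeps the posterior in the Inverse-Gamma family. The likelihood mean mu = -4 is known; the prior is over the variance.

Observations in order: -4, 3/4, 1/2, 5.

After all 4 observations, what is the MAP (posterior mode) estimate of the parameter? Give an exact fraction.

2365/152

obs 1: x=-4 → posterior Inverse-Gamma(9/4, 12)
obs 2: x=3/4 → posterior Inverse-Gamma(11/4, 745/32)
obs 3: x=1/2 → posterior Inverse-Gamma(13/4, 1069/32)
obs 4: x=5 → posterior Inverse-Gamma(15/4, 2365/32)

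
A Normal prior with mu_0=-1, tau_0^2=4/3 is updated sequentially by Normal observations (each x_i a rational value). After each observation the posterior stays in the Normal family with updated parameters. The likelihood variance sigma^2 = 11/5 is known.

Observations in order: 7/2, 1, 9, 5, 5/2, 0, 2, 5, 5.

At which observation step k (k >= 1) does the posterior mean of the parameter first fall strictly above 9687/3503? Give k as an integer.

k = 4

obs 1: x=7/2 → posterior Normal(37/53, 44/53)
obs 2: x=1 → posterior Normal(57/73, 44/73)
obs 3: x=9 → posterior Normal(79/31, 44/93)
obs 4: x=5 → posterior Normal(337/113, 44/113)
obs 5: x=5/2 → posterior Normal(387/133, 44/133)
obs 6: x=0 → posterior Normal(43/17, 44/153)
obs 7: x=2 → posterior Normal(427/173, 44/173)
obs 8: x=5 → posterior Normal(527/193, 44/193)
obs 9: x=5 → posterior Normal(209/71, 44/213)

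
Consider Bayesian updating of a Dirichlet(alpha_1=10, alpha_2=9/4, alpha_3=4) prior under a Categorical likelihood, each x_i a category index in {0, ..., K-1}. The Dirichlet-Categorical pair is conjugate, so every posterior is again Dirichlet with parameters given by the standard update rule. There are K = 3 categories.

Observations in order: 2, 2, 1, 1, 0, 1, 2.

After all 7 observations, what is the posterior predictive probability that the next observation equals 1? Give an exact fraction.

obs 1: x=2 → posterior Dirichlet(10, 9/4, 5)
obs 2: x=2 → posterior Dirichlet(10, 9/4, 6)
obs 3: x=1 → posterior Dirichlet(10, 13/4, 6)
obs 4: x=1 → posterior Dirichlet(10, 17/4, 6)
obs 5: x=0 → posterior Dirichlet(11, 17/4, 6)
obs 6: x=1 → posterior Dirichlet(11, 21/4, 6)
obs 7: x=2 → posterior Dirichlet(11, 21/4, 7)

7/31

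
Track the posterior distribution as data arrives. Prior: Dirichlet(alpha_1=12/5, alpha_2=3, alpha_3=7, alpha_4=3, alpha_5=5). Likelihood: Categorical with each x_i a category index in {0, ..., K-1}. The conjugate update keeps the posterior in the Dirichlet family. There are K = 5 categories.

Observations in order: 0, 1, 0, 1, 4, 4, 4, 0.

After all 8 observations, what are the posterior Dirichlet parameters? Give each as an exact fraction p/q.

alpha_1=27/5, alpha_2=5, alpha_3=7, alpha_4=3, alpha_5=8

obs 1: x=0 → posterior Dirichlet(17/5, 3, 7, 3, 5)
obs 2: x=1 → posterior Dirichlet(17/5, 4, 7, 3, 5)
obs 3: x=0 → posterior Dirichlet(22/5, 4, 7, 3, 5)
obs 4: x=1 → posterior Dirichlet(22/5, 5, 7, 3, 5)
obs 5: x=4 → posterior Dirichlet(22/5, 5, 7, 3, 6)
obs 6: x=4 → posterior Dirichlet(22/5, 5, 7, 3, 7)
obs 7: x=4 → posterior Dirichlet(22/5, 5, 7, 3, 8)
obs 8: x=0 → posterior Dirichlet(27/5, 5, 7, 3, 8)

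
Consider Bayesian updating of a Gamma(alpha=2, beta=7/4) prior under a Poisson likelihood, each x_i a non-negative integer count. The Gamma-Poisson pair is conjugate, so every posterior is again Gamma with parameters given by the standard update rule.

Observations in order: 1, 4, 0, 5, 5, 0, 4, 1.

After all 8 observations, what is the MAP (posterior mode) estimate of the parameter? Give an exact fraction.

obs 1: x=1 → posterior Gamma(3, 11/4)
obs 2: x=4 → posterior Gamma(7, 15/4)
obs 3: x=0 → posterior Gamma(7, 19/4)
obs 4: x=5 → posterior Gamma(12, 23/4)
obs 5: x=5 → posterior Gamma(17, 27/4)
obs 6: x=0 → posterior Gamma(17, 31/4)
obs 7: x=4 → posterior Gamma(21, 35/4)
obs 8: x=1 → posterior Gamma(22, 39/4)

28/13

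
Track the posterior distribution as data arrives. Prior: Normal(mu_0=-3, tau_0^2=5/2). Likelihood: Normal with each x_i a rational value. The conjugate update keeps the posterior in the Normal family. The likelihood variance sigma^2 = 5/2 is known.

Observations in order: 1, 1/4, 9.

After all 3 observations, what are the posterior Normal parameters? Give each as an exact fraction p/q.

obs 1: x=1 → posterior Normal(-1, 5/4)
obs 2: x=1/4 → posterior Normal(-7/12, 5/6)
obs 3: x=9 → posterior Normal(29/16, 5/8)

mu_0=29/16, tau_0^2=5/8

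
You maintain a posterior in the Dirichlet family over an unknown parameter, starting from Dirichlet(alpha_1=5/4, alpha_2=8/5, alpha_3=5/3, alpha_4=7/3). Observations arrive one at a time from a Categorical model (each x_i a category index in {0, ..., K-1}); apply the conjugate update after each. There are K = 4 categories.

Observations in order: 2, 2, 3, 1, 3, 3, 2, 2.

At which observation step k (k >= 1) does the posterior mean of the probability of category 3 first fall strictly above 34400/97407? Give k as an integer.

k = 5

obs 1: x=2 → posterior Dirichlet(5/4, 8/5, 8/3, 7/3)
obs 2: x=2 → posterior Dirichlet(5/4, 8/5, 11/3, 7/3)
obs 3: x=3 → posterior Dirichlet(5/4, 8/5, 11/3, 10/3)
obs 4: x=1 → posterior Dirichlet(5/4, 13/5, 11/3, 10/3)
obs 5: x=3 → posterior Dirichlet(5/4, 13/5, 11/3, 13/3)
obs 6: x=3 → posterior Dirichlet(5/4, 13/5, 11/3, 16/3)
obs 7: x=2 → posterior Dirichlet(5/4, 13/5, 14/3, 16/3)
obs 8: x=2 → posterior Dirichlet(5/4, 13/5, 17/3, 16/3)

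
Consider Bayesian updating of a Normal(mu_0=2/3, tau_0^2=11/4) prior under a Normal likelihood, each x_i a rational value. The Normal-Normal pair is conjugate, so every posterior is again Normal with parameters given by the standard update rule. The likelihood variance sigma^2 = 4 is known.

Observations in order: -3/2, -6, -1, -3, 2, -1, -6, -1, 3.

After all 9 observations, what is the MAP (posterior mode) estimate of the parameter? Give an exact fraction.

-893/690

obs 1: x=-3/2 → posterior Normal(-35/162, 44/27)
obs 2: x=-6 → posterior Normal(-431/228, 22/19)
obs 3: x=-1 → posterior Normal(-71/42, 44/49)
obs 4: x=-3 → posterior Normal(-139/72, 11/15)
obs 5: x=2 → posterior Normal(-563/426, 44/71)
obs 6: x=-1 → posterior Normal(-629/492, 22/41)
obs 7: x=-6 → posterior Normal(-1025/558, 44/93)
obs 8: x=-1 → posterior Normal(-1091/624, 11/26)
obs 9: x=3 → posterior Normal(-893/690, 44/115)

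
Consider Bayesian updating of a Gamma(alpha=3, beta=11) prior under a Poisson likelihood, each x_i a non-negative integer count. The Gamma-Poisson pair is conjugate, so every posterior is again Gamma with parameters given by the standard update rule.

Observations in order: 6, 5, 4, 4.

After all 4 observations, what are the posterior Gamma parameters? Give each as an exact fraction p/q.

obs 1: x=6 → posterior Gamma(9, 12)
obs 2: x=5 → posterior Gamma(14, 13)
obs 3: x=4 → posterior Gamma(18, 14)
obs 4: x=4 → posterior Gamma(22, 15)

alpha=22, beta=15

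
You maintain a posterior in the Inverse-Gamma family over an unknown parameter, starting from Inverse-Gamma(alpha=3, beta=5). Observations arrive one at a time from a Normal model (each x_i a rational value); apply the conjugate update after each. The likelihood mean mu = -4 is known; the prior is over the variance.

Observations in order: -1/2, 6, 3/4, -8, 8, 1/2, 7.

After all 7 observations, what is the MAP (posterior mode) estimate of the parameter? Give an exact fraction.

2379/80

obs 1: x=-1/2 → posterior Inverse-Gamma(7/2, 89/8)
obs 2: x=6 → posterior Inverse-Gamma(4, 489/8)
obs 3: x=3/4 → posterior Inverse-Gamma(9/2, 2317/32)
obs 4: x=-8 → posterior Inverse-Gamma(5, 2573/32)
obs 5: x=8 → posterior Inverse-Gamma(11/2, 4877/32)
obs 6: x=1/2 → posterior Inverse-Gamma(6, 5201/32)
obs 7: x=7 → posterior Inverse-Gamma(13/2, 7137/32)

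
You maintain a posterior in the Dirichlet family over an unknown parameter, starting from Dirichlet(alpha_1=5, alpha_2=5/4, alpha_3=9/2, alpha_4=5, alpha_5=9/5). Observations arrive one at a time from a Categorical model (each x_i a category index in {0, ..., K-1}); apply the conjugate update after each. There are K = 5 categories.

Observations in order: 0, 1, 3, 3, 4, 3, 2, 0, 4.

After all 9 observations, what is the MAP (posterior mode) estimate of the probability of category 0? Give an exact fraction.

obs 1: x=0 → posterior Dirichlet(6, 5/4, 9/2, 5, 9/5)
obs 2: x=1 → posterior Dirichlet(6, 9/4, 9/2, 5, 9/5)
obs 3: x=3 → posterior Dirichlet(6, 9/4, 9/2, 6, 9/5)
obs 4: x=3 → posterior Dirichlet(6, 9/4, 9/2, 7, 9/5)
obs 5: x=4 → posterior Dirichlet(6, 9/4, 9/2, 7, 14/5)
obs 6: x=3 → posterior Dirichlet(6, 9/4, 9/2, 8, 14/5)
obs 7: x=2 → posterior Dirichlet(6, 9/4, 11/2, 8, 14/5)
obs 8: x=0 → posterior Dirichlet(7, 9/4, 11/2, 8, 14/5)
obs 9: x=4 → posterior Dirichlet(7, 9/4, 11/2, 8, 19/5)

120/431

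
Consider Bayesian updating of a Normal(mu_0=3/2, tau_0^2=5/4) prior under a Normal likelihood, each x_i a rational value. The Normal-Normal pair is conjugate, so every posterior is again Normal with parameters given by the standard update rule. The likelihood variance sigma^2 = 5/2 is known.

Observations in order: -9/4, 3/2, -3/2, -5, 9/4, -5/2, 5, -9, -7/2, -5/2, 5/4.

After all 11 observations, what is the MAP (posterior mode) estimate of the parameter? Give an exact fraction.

obs 1: x=-9/4 → posterior Normal(1/4, 5/6)
obs 2: x=3/2 → posterior Normal(9/16, 5/8)
obs 3: x=-3/2 → posterior Normal(3/20, 1/2)
obs 4: x=-5 → posterior Normal(-17/24, 5/12)
obs 5: x=9/4 → posterior Normal(-2/7, 5/14)
obs 6: x=-5/2 → posterior Normal(-9/16, 5/16)
obs 7: x=5 → posterior Normal(1/18, 5/18)
obs 8: x=-9 → posterior Normal(-17/20, 1/4)
obs 9: x=-7/2 → posterior Normal(-12/11, 5/22)
obs 10: x=-5/2 → posterior Normal(-29/24, 5/24)
obs 11: x=5/4 → posterior Normal(-53/52, 5/26)

-53/52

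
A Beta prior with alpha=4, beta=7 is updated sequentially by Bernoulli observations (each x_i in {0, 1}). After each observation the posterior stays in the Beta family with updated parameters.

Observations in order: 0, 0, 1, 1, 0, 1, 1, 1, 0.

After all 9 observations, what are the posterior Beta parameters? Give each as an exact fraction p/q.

alpha=9, beta=11

obs 1: x=0 → posterior Beta(4, 8)
obs 2: x=0 → posterior Beta(4, 9)
obs 3: x=1 → posterior Beta(5, 9)
obs 4: x=1 → posterior Beta(6, 9)
obs 5: x=0 → posterior Beta(6, 10)
obs 6: x=1 → posterior Beta(7, 10)
obs 7: x=1 → posterior Beta(8, 10)
obs 8: x=1 → posterior Beta(9, 10)
obs 9: x=0 → posterior Beta(9, 11)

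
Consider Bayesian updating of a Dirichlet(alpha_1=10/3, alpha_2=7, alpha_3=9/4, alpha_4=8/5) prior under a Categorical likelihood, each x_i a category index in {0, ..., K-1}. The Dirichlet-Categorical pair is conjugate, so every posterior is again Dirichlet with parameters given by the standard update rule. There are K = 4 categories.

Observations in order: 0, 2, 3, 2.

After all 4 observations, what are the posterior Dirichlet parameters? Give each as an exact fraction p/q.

obs 1: x=0 → posterior Dirichlet(13/3, 7, 9/4, 8/5)
obs 2: x=2 → posterior Dirichlet(13/3, 7, 13/4, 8/5)
obs 3: x=3 → posterior Dirichlet(13/3, 7, 13/4, 13/5)
obs 4: x=2 → posterior Dirichlet(13/3, 7, 17/4, 13/5)

alpha_1=13/3, alpha_2=7, alpha_3=17/4, alpha_4=13/5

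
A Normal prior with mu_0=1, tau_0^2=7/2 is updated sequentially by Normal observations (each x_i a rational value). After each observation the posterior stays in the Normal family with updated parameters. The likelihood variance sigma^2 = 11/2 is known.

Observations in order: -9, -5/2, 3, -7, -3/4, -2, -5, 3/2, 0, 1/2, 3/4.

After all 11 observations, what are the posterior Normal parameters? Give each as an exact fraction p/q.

obs 1: x=-9 → posterior Normal(-26/9, 77/36)
obs 2: x=-5/2 → posterior Normal(-139/50, 77/50)
obs 3: x=3 → posterior Normal(-97/64, 77/64)
obs 4: x=-7 → posterior Normal(-5/2, 77/78)
obs 5: x=-3/4 → posterior Normal(-411/184, 77/92)
obs 6: x=-2 → posterior Normal(-467/212, 77/106)
obs 7: x=-5 → posterior Normal(-607/240, 77/120)
obs 8: x=3/2 → posterior Normal(-565/268, 77/134)
obs 9: x=0 → posterior Normal(-565/296, 77/148)
obs 10: x=1/2 → posterior Normal(-551/324, 77/162)
obs 11: x=3/4 → posterior Normal(-265/176, 7/16)

mu_0=-265/176, tau_0^2=7/16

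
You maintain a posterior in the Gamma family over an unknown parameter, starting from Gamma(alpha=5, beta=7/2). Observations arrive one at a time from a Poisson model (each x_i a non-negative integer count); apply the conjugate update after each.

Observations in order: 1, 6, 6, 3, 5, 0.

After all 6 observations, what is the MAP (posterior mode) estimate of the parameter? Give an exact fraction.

obs 1: x=1 → posterior Gamma(6, 9/2)
obs 2: x=6 → posterior Gamma(12, 11/2)
obs 3: x=6 → posterior Gamma(18, 13/2)
obs 4: x=3 → posterior Gamma(21, 15/2)
obs 5: x=5 → posterior Gamma(26, 17/2)
obs 6: x=0 → posterior Gamma(26, 19/2)

50/19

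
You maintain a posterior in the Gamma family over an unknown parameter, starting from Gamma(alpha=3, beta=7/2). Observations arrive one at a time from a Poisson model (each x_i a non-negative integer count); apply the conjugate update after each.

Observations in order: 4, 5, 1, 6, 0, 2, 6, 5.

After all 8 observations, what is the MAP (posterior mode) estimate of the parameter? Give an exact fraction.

obs 1: x=4 → posterior Gamma(7, 9/2)
obs 2: x=5 → posterior Gamma(12, 11/2)
obs 3: x=1 → posterior Gamma(13, 13/2)
obs 4: x=6 → posterior Gamma(19, 15/2)
obs 5: x=0 → posterior Gamma(19, 17/2)
obs 6: x=2 → posterior Gamma(21, 19/2)
obs 7: x=6 → posterior Gamma(27, 21/2)
obs 8: x=5 → posterior Gamma(32, 23/2)

62/23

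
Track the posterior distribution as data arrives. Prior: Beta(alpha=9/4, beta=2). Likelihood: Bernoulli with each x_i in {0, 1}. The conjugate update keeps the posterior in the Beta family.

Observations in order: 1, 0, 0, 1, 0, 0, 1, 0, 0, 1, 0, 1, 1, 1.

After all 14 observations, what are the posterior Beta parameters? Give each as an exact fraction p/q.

alpha=37/4, beta=9

obs 1: x=1 → posterior Beta(13/4, 2)
obs 2: x=0 → posterior Beta(13/4, 3)
obs 3: x=0 → posterior Beta(13/4, 4)
obs 4: x=1 → posterior Beta(17/4, 4)
obs 5: x=0 → posterior Beta(17/4, 5)
obs 6: x=0 → posterior Beta(17/4, 6)
obs 7: x=1 → posterior Beta(21/4, 6)
obs 8: x=0 → posterior Beta(21/4, 7)
obs 9: x=0 → posterior Beta(21/4, 8)
obs 10: x=1 → posterior Beta(25/4, 8)
obs 11: x=0 → posterior Beta(25/4, 9)
obs 12: x=1 → posterior Beta(29/4, 9)
obs 13: x=1 → posterior Beta(33/4, 9)
obs 14: x=1 → posterior Beta(37/4, 9)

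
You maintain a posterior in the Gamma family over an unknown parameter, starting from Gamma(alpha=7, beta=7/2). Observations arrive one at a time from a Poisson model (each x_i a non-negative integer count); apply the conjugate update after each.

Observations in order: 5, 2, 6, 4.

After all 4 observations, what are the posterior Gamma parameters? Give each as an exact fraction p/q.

alpha=24, beta=15/2

obs 1: x=5 → posterior Gamma(12, 9/2)
obs 2: x=2 → posterior Gamma(14, 11/2)
obs 3: x=6 → posterior Gamma(20, 13/2)
obs 4: x=4 → posterior Gamma(24, 15/2)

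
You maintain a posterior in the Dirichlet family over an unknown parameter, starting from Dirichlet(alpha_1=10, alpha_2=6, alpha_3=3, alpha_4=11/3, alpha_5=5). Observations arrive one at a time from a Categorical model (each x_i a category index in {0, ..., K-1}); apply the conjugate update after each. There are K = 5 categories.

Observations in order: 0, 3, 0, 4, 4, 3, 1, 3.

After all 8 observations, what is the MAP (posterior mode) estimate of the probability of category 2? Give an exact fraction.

3/46

obs 1: x=0 → posterior Dirichlet(11, 6, 3, 11/3, 5)
obs 2: x=3 → posterior Dirichlet(11, 6, 3, 14/3, 5)
obs 3: x=0 → posterior Dirichlet(12, 6, 3, 14/3, 5)
obs 4: x=4 → posterior Dirichlet(12, 6, 3, 14/3, 6)
obs 5: x=4 → posterior Dirichlet(12, 6, 3, 14/3, 7)
obs 6: x=3 → posterior Dirichlet(12, 6, 3, 17/3, 7)
obs 7: x=1 → posterior Dirichlet(12, 7, 3, 17/3, 7)
obs 8: x=3 → posterior Dirichlet(12, 7, 3, 20/3, 7)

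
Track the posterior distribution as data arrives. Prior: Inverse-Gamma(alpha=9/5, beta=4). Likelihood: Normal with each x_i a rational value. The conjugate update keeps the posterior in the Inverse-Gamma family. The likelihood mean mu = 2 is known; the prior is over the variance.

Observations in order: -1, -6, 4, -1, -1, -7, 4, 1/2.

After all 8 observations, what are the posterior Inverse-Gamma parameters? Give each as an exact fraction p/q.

obs 1: x=-1 → posterior Inverse-Gamma(23/10, 17/2)
obs 2: x=-6 → posterior Inverse-Gamma(14/5, 81/2)
obs 3: x=4 → posterior Inverse-Gamma(33/10, 85/2)
obs 4: x=-1 → posterior Inverse-Gamma(19/5, 47)
obs 5: x=-1 → posterior Inverse-Gamma(43/10, 103/2)
obs 6: x=-7 → posterior Inverse-Gamma(24/5, 92)
obs 7: x=4 → posterior Inverse-Gamma(53/10, 94)
obs 8: x=1/2 → posterior Inverse-Gamma(29/5, 761/8)

alpha=29/5, beta=761/8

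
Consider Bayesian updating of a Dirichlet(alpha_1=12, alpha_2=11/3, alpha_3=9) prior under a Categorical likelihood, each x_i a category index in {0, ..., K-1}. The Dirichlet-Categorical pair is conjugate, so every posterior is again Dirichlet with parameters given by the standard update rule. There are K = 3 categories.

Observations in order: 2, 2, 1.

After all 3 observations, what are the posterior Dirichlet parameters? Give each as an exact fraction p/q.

alpha_1=12, alpha_2=14/3, alpha_3=11

obs 1: x=2 → posterior Dirichlet(12, 11/3, 10)
obs 2: x=2 → posterior Dirichlet(12, 11/3, 11)
obs 3: x=1 → posterior Dirichlet(12, 14/3, 11)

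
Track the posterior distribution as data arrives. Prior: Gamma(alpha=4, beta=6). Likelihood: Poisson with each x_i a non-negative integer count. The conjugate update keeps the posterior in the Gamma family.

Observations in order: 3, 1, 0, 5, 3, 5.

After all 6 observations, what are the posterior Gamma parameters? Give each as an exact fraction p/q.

alpha=21, beta=12

obs 1: x=3 → posterior Gamma(7, 7)
obs 2: x=1 → posterior Gamma(8, 8)
obs 3: x=0 → posterior Gamma(8, 9)
obs 4: x=5 → posterior Gamma(13, 10)
obs 5: x=3 → posterior Gamma(16, 11)
obs 6: x=5 → posterior Gamma(21, 12)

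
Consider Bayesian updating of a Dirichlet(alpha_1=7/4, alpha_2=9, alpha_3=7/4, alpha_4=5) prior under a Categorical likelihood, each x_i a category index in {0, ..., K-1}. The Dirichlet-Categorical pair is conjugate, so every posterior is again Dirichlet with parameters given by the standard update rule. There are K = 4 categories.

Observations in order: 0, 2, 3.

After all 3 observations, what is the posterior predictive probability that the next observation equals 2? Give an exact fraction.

obs 1: x=0 → posterior Dirichlet(11/4, 9, 7/4, 5)
obs 2: x=2 → posterior Dirichlet(11/4, 9, 11/4, 5)
obs 3: x=3 → posterior Dirichlet(11/4, 9, 11/4, 6)

11/82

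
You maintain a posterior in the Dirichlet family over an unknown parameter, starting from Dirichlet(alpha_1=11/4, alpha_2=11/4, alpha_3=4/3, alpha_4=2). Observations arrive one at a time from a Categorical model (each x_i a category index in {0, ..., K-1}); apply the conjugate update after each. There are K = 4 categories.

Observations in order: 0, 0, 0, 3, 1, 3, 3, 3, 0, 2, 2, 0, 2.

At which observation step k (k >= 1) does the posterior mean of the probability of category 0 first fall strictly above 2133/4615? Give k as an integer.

k = 3

obs 1: x=0 → posterior Dirichlet(15/4, 11/4, 4/3, 2)
obs 2: x=0 → posterior Dirichlet(19/4, 11/4, 4/3, 2)
obs 3: x=0 → posterior Dirichlet(23/4, 11/4, 4/3, 2)
obs 4: x=3 → posterior Dirichlet(23/4, 11/4, 4/3, 3)
obs 5: x=1 → posterior Dirichlet(23/4, 15/4, 4/3, 3)
obs 6: x=3 → posterior Dirichlet(23/4, 15/4, 4/3, 4)
obs 7: x=3 → posterior Dirichlet(23/4, 15/4, 4/3, 5)
obs 8: x=3 → posterior Dirichlet(23/4, 15/4, 4/3, 6)
obs 9: x=0 → posterior Dirichlet(27/4, 15/4, 4/3, 6)
obs 10: x=2 → posterior Dirichlet(27/4, 15/4, 7/3, 6)
obs 11: x=2 → posterior Dirichlet(27/4, 15/4, 10/3, 6)
obs 12: x=0 → posterior Dirichlet(31/4, 15/4, 10/3, 6)
obs 13: x=2 → posterior Dirichlet(31/4, 15/4, 13/3, 6)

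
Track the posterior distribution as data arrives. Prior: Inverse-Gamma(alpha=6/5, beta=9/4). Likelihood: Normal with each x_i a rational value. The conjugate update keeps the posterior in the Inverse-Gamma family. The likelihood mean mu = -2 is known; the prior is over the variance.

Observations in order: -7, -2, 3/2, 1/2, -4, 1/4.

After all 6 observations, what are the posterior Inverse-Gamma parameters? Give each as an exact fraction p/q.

obs 1: x=-7 → posterior Inverse-Gamma(17/10, 59/4)
obs 2: x=-2 → posterior Inverse-Gamma(11/5, 59/4)
obs 3: x=3/2 → posterior Inverse-Gamma(27/10, 167/8)
obs 4: x=1/2 → posterior Inverse-Gamma(16/5, 24)
obs 5: x=-4 → posterior Inverse-Gamma(37/10, 26)
obs 6: x=1/4 → posterior Inverse-Gamma(21/5, 913/32)

alpha=21/5, beta=913/32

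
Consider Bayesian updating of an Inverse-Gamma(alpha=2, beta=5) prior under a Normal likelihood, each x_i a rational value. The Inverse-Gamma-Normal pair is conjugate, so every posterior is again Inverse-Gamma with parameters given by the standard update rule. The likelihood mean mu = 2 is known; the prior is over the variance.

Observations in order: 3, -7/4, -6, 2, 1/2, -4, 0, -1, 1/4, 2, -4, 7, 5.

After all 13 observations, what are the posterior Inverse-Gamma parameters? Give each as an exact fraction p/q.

obs 1: x=3 → posterior Inverse-Gamma(5/2, 11/2)
obs 2: x=-7/4 → posterior Inverse-Gamma(3, 401/32)
obs 3: x=-6 → posterior Inverse-Gamma(7/2, 1425/32)
obs 4: x=2 → posterior Inverse-Gamma(4, 1425/32)
obs 5: x=1/2 → posterior Inverse-Gamma(9/2, 1461/32)
obs 6: x=-4 → posterior Inverse-Gamma(5, 2037/32)
obs 7: x=0 → posterior Inverse-Gamma(11/2, 2101/32)
obs 8: x=-1 → posterior Inverse-Gamma(6, 2245/32)
obs 9: x=1/4 → posterior Inverse-Gamma(13/2, 1147/16)
obs 10: x=2 → posterior Inverse-Gamma(7, 1147/16)
obs 11: x=-4 → posterior Inverse-Gamma(15/2, 1435/16)
obs 12: x=7 → posterior Inverse-Gamma(8, 1635/16)
obs 13: x=5 → posterior Inverse-Gamma(17/2, 1707/16)

alpha=17/2, beta=1707/16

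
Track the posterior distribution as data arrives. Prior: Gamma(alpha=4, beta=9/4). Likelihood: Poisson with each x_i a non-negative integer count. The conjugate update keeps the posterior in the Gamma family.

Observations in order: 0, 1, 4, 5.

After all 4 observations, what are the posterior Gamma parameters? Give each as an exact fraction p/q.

alpha=14, beta=25/4

obs 1: x=0 → posterior Gamma(4, 13/4)
obs 2: x=1 → posterior Gamma(5, 17/4)
obs 3: x=4 → posterior Gamma(9, 21/4)
obs 4: x=5 → posterior Gamma(14, 25/4)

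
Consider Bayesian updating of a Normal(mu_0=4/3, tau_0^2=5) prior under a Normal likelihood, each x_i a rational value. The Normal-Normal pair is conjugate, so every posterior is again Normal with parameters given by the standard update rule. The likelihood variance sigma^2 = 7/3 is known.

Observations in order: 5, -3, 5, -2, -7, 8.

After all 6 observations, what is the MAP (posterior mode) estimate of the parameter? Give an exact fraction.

obs 1: x=5 → posterior Normal(23/6, 35/22)
obs 2: x=-3 → posterior Normal(118/111, 35/37)
obs 3: x=5 → posterior Normal(343/156, 35/52)
obs 4: x=-2 → posterior Normal(253/201, 35/67)
obs 5: x=-7 → posterior Normal(-31/123, 35/82)
obs 6: x=8 → posterior Normal(298/291, 35/97)

298/291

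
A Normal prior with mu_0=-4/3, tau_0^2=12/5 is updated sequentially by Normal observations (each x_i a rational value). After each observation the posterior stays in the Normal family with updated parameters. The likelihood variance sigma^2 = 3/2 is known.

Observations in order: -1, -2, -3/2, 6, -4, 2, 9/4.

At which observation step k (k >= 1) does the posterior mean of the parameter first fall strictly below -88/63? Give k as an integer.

k = 2

obs 1: x=-1 → posterior Normal(-44/39, 12/13)
obs 2: x=-2 → posterior Normal(-92/63, 4/7)
obs 3: x=-3/2 → posterior Normal(-128/87, 12/29)
obs 4: x=6 → posterior Normal(16/111, 12/37)
obs 5: x=-4 → posterior Normal(-16/27, 4/15)
obs 6: x=2 → posterior Normal(-32/159, 12/53)
obs 7: x=9/4 → posterior Normal(22/183, 12/61)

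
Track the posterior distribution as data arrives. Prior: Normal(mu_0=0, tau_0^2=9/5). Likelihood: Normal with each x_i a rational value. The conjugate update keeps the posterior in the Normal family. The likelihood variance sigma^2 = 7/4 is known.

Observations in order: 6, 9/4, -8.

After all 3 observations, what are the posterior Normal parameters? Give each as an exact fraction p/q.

mu_0=9/143, tau_0^2=63/143

obs 1: x=6 → posterior Normal(216/71, 63/71)
obs 2: x=9/4 → posterior Normal(297/107, 63/107)
obs 3: x=-8 → posterior Normal(9/143, 63/143)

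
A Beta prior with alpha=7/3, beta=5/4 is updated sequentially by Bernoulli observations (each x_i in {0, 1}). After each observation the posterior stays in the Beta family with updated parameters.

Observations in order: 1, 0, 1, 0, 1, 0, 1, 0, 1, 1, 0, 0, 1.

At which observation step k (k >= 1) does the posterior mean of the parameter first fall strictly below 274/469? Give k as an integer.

k = 4

obs 1: x=1 → posterior Beta(10/3, 5/4)
obs 2: x=0 → posterior Beta(10/3, 9/4)
obs 3: x=1 → posterior Beta(13/3, 9/4)
obs 4: x=0 → posterior Beta(13/3, 13/4)
obs 5: x=1 → posterior Beta(16/3, 13/4)
obs 6: x=0 → posterior Beta(16/3, 17/4)
obs 7: x=1 → posterior Beta(19/3, 17/4)
obs 8: x=0 → posterior Beta(19/3, 21/4)
obs 9: x=1 → posterior Beta(22/3, 21/4)
obs 10: x=1 → posterior Beta(25/3, 21/4)
obs 11: x=0 → posterior Beta(25/3, 25/4)
obs 12: x=0 → posterior Beta(25/3, 29/4)
obs 13: x=1 → posterior Beta(28/3, 29/4)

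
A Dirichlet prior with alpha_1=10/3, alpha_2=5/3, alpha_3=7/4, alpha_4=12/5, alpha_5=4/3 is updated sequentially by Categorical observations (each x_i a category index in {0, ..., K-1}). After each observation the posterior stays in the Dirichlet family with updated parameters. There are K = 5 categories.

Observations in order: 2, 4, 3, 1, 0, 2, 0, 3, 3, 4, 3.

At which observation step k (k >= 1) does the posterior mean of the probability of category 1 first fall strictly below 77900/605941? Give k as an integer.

k = 3

obs 1: x=2 → posterior Dirichlet(10/3, 5/3, 11/4, 12/5, 4/3)
obs 2: x=4 → posterior Dirichlet(10/3, 5/3, 11/4, 12/5, 7/3)
obs 3: x=3 → posterior Dirichlet(10/3, 5/3, 11/4, 17/5, 7/3)
obs 4: x=1 → posterior Dirichlet(10/3, 8/3, 11/4, 17/5, 7/3)
obs 5: x=0 → posterior Dirichlet(13/3, 8/3, 11/4, 17/5, 7/3)
obs 6: x=2 → posterior Dirichlet(13/3, 8/3, 15/4, 17/5, 7/3)
obs 7: x=0 → posterior Dirichlet(16/3, 8/3, 15/4, 17/5, 7/3)
obs 8: x=3 → posterior Dirichlet(16/3, 8/3, 15/4, 22/5, 7/3)
obs 9: x=3 → posterior Dirichlet(16/3, 8/3, 15/4, 27/5, 7/3)
obs 10: x=4 → posterior Dirichlet(16/3, 8/3, 15/4, 27/5, 10/3)
obs 11: x=3 → posterior Dirichlet(16/3, 8/3, 15/4, 32/5, 10/3)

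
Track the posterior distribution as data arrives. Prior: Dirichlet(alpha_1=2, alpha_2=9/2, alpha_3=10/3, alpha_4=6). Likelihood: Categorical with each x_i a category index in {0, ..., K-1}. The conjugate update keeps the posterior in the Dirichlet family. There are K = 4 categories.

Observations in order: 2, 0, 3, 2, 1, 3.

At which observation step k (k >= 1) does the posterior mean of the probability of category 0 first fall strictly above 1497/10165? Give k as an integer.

obs 1: x=2 → posterior Dirichlet(2, 9/2, 13/3, 6)
obs 2: x=0 → posterior Dirichlet(3, 9/2, 13/3, 6)
obs 3: x=3 → posterior Dirichlet(3, 9/2, 13/3, 7)
obs 4: x=2 → posterior Dirichlet(3, 9/2, 16/3, 7)
obs 5: x=1 → posterior Dirichlet(3, 11/2, 16/3, 7)
obs 6: x=3 → posterior Dirichlet(3, 11/2, 16/3, 8)

k = 2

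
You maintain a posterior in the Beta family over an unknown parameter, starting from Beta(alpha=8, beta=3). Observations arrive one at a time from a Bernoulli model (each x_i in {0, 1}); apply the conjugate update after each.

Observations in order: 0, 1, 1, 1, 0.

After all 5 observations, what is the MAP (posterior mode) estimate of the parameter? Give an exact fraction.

5/7

obs 1: x=0 → posterior Beta(8, 4)
obs 2: x=1 → posterior Beta(9, 4)
obs 3: x=1 → posterior Beta(10, 4)
obs 4: x=1 → posterior Beta(11, 4)
obs 5: x=0 → posterior Beta(11, 5)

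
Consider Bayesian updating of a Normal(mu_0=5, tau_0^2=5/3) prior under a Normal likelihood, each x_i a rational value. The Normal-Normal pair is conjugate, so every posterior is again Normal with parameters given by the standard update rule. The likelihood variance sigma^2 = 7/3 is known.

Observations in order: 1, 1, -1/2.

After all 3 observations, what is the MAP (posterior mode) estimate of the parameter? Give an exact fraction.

85/44

obs 1: x=1 → posterior Normal(10/3, 35/36)
obs 2: x=1 → posterior Normal(45/17, 35/51)
obs 3: x=-1/2 → posterior Normal(85/44, 35/66)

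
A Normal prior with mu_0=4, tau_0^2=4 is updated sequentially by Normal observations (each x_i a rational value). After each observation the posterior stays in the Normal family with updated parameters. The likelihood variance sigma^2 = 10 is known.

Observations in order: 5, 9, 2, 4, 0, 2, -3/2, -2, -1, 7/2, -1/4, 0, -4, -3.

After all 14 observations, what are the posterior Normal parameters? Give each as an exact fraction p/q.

mu_0=95/66, tau_0^2=20/33

obs 1: x=5 → posterior Normal(30/7, 20/7)
obs 2: x=9 → posterior Normal(16/3, 20/9)
obs 3: x=2 → posterior Normal(52/11, 20/11)
obs 4: x=4 → posterior Normal(60/13, 20/13)
obs 5: x=0 → posterior Normal(4, 4/3)
obs 6: x=2 → posterior Normal(64/17, 20/17)
obs 7: x=-3/2 → posterior Normal(61/19, 20/19)
obs 8: x=-2 → posterior Normal(19/7, 20/21)
obs 9: x=-1 → posterior Normal(55/23, 20/23)
obs 10: x=7/2 → posterior Normal(62/25, 4/5)
obs 11: x=-1/4 → posterior Normal(41/18, 20/27)
obs 12: x=0 → posterior Normal(123/58, 20/29)
obs 13: x=-4 → posterior Normal(107/62, 20/31)
obs 14: x=-3 → posterior Normal(95/66, 20/33)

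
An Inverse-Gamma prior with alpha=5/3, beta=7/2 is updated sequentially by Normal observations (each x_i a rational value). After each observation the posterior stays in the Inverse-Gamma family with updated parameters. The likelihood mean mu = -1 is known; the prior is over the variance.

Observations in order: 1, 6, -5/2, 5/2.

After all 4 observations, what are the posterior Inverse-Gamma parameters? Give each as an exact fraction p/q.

obs 1: x=1 → posterior Inverse-Gamma(13/6, 11/2)
obs 2: x=6 → posterior Inverse-Gamma(8/3, 30)
obs 3: x=-5/2 → posterior Inverse-Gamma(19/6, 249/8)
obs 4: x=5/2 → posterior Inverse-Gamma(11/3, 149/4)

alpha=11/3, beta=149/4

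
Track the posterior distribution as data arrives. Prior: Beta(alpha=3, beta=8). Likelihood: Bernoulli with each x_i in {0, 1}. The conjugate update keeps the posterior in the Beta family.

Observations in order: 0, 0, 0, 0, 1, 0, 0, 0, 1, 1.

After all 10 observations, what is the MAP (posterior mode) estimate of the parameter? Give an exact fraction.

5/19

obs 1: x=0 → posterior Beta(3, 9)
obs 2: x=0 → posterior Beta(3, 10)
obs 3: x=0 → posterior Beta(3, 11)
obs 4: x=0 → posterior Beta(3, 12)
obs 5: x=1 → posterior Beta(4, 12)
obs 6: x=0 → posterior Beta(4, 13)
obs 7: x=0 → posterior Beta(4, 14)
obs 8: x=0 → posterior Beta(4, 15)
obs 9: x=1 → posterior Beta(5, 15)
obs 10: x=1 → posterior Beta(6, 15)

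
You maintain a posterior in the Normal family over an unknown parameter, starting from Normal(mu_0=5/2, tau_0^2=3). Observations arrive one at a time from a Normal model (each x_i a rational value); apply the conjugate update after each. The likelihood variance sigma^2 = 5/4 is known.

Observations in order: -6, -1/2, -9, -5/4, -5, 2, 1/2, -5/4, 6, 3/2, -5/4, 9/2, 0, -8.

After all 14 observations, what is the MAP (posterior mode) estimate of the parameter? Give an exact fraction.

obs 1: x=-6 → posterior Normal(-7/2, 15/17)
obs 2: x=-1/2 → posterior Normal(-131/58, 15/29)
obs 3: x=-9 → posterior Normal(-347/82, 15/41)
obs 4: x=-5/4 → posterior Normal(-377/106, 15/53)
obs 5: x=-5 → posterior Normal(-497/130, 3/13)
obs 6: x=2 → posterior Normal(-449/154, 15/77)
obs 7: x=1/2 → posterior Normal(-437/178, 15/89)
obs 8: x=-5/4 → posterior Normal(-467/202, 15/101)
obs 9: x=6 → posterior Normal(-323/226, 15/113)
obs 10: x=3/2 → posterior Normal(-287/250, 3/25)
obs 11: x=-5/4 → posterior Normal(-317/274, 15/137)
obs 12: x=9/2 → posterior Normal(-209/298, 15/149)
obs 13: x=0 → posterior Normal(-209/322, 15/161)
obs 14: x=-8 → posterior Normal(-401/346, 15/173)

-401/346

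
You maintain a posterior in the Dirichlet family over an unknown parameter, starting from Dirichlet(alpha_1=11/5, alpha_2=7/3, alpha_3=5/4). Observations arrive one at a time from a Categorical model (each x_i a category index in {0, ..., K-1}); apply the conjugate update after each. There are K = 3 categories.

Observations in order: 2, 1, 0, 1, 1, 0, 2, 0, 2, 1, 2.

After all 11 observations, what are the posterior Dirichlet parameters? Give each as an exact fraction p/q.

alpha_1=26/5, alpha_2=19/3, alpha_3=21/4

obs 1: x=2 → posterior Dirichlet(11/5, 7/3, 9/4)
obs 2: x=1 → posterior Dirichlet(11/5, 10/3, 9/4)
obs 3: x=0 → posterior Dirichlet(16/5, 10/3, 9/4)
obs 4: x=1 → posterior Dirichlet(16/5, 13/3, 9/4)
obs 5: x=1 → posterior Dirichlet(16/5, 16/3, 9/4)
obs 6: x=0 → posterior Dirichlet(21/5, 16/3, 9/4)
obs 7: x=2 → posterior Dirichlet(21/5, 16/3, 13/4)
obs 8: x=0 → posterior Dirichlet(26/5, 16/3, 13/4)
obs 9: x=2 → posterior Dirichlet(26/5, 16/3, 17/4)
obs 10: x=1 → posterior Dirichlet(26/5, 19/3, 17/4)
obs 11: x=2 → posterior Dirichlet(26/5, 19/3, 21/4)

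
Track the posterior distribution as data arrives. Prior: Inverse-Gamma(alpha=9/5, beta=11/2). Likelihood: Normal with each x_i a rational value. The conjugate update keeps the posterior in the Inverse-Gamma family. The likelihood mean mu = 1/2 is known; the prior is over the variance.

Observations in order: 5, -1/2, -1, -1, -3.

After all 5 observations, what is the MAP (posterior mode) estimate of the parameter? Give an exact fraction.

245/53

obs 1: x=5 → posterior Inverse-Gamma(23/10, 125/8)
obs 2: x=-1/2 → posterior Inverse-Gamma(14/5, 129/8)
obs 3: x=-1 → posterior Inverse-Gamma(33/10, 69/4)
obs 4: x=-1 → posterior Inverse-Gamma(19/5, 147/8)
obs 5: x=-3 → posterior Inverse-Gamma(43/10, 49/2)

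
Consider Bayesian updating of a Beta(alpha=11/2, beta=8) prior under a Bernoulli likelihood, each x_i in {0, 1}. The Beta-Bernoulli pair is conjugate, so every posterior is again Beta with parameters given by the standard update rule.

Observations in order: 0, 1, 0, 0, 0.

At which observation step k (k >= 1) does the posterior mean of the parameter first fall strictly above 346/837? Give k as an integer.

k = 2

obs 1: x=0 → posterior Beta(11/2, 9)
obs 2: x=1 → posterior Beta(13/2, 9)
obs 3: x=0 → posterior Beta(13/2, 10)
obs 4: x=0 → posterior Beta(13/2, 11)
obs 5: x=0 → posterior Beta(13/2, 12)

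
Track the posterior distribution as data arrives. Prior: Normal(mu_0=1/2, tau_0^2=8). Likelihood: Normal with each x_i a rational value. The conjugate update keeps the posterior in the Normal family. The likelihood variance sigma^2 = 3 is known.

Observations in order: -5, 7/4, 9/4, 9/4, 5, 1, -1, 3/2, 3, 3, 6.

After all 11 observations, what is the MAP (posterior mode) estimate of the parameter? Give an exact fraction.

obs 1: x=-5 → posterior Normal(-7/2, 24/11)
obs 2: x=7/4 → posterior Normal(-49/38, 24/19)
obs 3: x=9/4 → posterior Normal(-13/54, 8/9)
obs 4: x=9/4 → posterior Normal(23/70, 24/35)
obs 5: x=5 → posterior Normal(103/86, 24/43)
obs 6: x=1 → posterior Normal(7/6, 8/17)
obs 7: x=-1 → posterior Normal(103/118, 24/59)
obs 8: x=3/2 → posterior Normal(127/134, 24/67)
obs 9: x=3 → posterior Normal(7/6, 8/25)
obs 10: x=3 → posterior Normal(223/166, 24/83)
obs 11: x=6 → posterior Normal(319/182, 24/91)

319/182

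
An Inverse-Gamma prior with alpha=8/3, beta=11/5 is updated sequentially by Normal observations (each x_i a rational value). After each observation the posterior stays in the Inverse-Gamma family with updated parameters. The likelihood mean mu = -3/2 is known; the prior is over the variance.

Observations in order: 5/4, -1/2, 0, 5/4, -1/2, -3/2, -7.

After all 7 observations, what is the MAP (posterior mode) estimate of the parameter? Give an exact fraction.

6483/1720

obs 1: x=5/4 → posterior Inverse-Gamma(19/6, 957/160)
obs 2: x=-1/2 → posterior Inverse-Gamma(11/3, 1037/160)
obs 3: x=0 → posterior Inverse-Gamma(25/6, 1217/160)
obs 4: x=5/4 → posterior Inverse-Gamma(14/3, 911/80)
obs 5: x=-1/2 → posterior Inverse-Gamma(31/6, 951/80)
obs 6: x=-3/2 → posterior Inverse-Gamma(17/3, 951/80)
obs 7: x=-7 → posterior Inverse-Gamma(37/6, 2161/80)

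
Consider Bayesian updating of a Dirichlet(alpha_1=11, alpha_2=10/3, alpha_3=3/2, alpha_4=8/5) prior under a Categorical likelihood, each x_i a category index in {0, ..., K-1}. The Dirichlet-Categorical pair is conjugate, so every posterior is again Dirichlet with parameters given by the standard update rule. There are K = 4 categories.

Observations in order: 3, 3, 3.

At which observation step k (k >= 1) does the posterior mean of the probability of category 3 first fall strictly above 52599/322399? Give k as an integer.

k = 2

obs 1: x=3 → posterior Dirichlet(11, 10/3, 3/2, 13/5)
obs 2: x=3 → posterior Dirichlet(11, 10/3, 3/2, 18/5)
obs 3: x=3 → posterior Dirichlet(11, 10/3, 3/2, 23/5)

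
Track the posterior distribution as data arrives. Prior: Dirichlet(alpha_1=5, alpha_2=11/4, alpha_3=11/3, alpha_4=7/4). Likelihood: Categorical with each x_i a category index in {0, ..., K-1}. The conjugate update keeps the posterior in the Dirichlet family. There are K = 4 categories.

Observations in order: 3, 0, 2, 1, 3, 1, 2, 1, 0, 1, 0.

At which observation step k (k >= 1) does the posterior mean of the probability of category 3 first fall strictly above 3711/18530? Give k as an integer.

obs 1: x=3 → posterior Dirichlet(5, 11/4, 11/3, 11/4)
obs 2: x=0 → posterior Dirichlet(6, 11/4, 11/3, 11/4)
obs 3: x=2 → posterior Dirichlet(6, 11/4, 14/3, 11/4)
obs 4: x=1 → posterior Dirichlet(6, 15/4, 14/3, 11/4)
obs 5: x=3 → posterior Dirichlet(6, 15/4, 14/3, 15/4)
obs 6: x=1 → posterior Dirichlet(6, 19/4, 14/3, 15/4)
obs 7: x=2 → posterior Dirichlet(6, 19/4, 17/3, 15/4)
obs 8: x=1 → posterior Dirichlet(6, 23/4, 17/3, 15/4)
obs 9: x=0 → posterior Dirichlet(7, 23/4, 17/3, 15/4)
obs 10: x=1 → posterior Dirichlet(7, 27/4, 17/3, 15/4)
obs 11: x=0 → posterior Dirichlet(8, 27/4, 17/3, 15/4)

k = 5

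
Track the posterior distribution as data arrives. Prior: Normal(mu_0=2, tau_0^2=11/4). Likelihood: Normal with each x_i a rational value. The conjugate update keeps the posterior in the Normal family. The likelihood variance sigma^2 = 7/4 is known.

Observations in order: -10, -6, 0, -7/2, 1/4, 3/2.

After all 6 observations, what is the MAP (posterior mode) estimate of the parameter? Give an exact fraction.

obs 1: x=-10 → posterior Normal(-16/3, 77/72)
obs 2: x=-6 → posterior Normal(-162/29, 77/116)
obs 3: x=0 → posterior Normal(-81/20, 77/160)
obs 4: x=-7/2 → posterior Normal(-401/102, 77/204)
obs 5: x=1/4 → posterior Normal(-791/248, 77/248)
obs 6: x=3/2 → posterior Normal(-725/292, 77/292)

-725/292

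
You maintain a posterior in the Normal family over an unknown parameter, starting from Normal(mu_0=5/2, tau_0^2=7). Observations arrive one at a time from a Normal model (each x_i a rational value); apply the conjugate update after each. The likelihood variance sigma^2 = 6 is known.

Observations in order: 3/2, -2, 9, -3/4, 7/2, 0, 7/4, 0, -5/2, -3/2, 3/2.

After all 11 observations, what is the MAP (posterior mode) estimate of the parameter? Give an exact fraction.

obs 1: x=3/2 → posterior Normal(51/26, 42/13)
obs 2: x=-2 → posterior Normal(23/40, 21/10)
obs 3: x=9 → posterior Normal(149/54, 14/9)
obs 4: x=-3/4 → posterior Normal(277/136, 21/17)
obs 5: x=7/2 → posterior Normal(375/164, 42/41)
obs 6: x=0 → posterior Normal(125/64, 7/8)
obs 7: x=7/4 → posterior Normal(106/55, 42/55)
obs 8: x=0 → posterior Normal(53/31, 21/31)
obs 9: x=-5/2 → posterior Normal(59/46, 14/23)
obs 10: x=-3/2 → posterior Normal(39/38, 21/38)
obs 11: x=3/2 → posterior Normal(177/166, 42/83)

177/166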